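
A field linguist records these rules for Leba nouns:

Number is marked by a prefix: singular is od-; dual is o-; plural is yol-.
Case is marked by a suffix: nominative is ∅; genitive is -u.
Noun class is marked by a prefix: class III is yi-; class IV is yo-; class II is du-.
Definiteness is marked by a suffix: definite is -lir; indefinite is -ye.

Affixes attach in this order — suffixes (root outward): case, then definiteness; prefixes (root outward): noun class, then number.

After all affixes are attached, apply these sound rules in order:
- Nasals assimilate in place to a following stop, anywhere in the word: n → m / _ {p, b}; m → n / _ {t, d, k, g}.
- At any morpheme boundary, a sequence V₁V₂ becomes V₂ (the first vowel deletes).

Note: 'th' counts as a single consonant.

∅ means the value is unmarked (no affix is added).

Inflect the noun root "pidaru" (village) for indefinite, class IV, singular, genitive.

Attach case genitive -u → pidaruu.
Attach definiteness indefinite -ye → pidaruuye.
Attach noun class class IV yo- → yopidaruuye.
Attach number singular od- → odyopidaruuye.
Nasal assimilation: no change.
Apply vowel deletion: odyopidaruuye → odyopidaruye.

odyopidaruye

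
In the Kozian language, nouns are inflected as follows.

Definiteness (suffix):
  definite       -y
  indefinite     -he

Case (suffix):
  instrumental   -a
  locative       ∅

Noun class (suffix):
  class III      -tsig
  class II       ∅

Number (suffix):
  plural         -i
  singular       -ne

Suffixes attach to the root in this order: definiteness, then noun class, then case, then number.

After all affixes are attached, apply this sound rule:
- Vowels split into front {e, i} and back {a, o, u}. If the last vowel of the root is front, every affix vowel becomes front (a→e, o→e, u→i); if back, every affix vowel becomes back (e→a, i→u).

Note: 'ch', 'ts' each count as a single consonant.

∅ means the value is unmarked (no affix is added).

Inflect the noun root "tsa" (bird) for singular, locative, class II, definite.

Attach definiteness definite -y → tsay.
noun class = class II: zero marking, form stays tsay.
case = locative: zero marking, form stays tsay.
Attach number singular -ne → tsayne.
Apply vowel harmony: tsayne → tsayna.

tsayna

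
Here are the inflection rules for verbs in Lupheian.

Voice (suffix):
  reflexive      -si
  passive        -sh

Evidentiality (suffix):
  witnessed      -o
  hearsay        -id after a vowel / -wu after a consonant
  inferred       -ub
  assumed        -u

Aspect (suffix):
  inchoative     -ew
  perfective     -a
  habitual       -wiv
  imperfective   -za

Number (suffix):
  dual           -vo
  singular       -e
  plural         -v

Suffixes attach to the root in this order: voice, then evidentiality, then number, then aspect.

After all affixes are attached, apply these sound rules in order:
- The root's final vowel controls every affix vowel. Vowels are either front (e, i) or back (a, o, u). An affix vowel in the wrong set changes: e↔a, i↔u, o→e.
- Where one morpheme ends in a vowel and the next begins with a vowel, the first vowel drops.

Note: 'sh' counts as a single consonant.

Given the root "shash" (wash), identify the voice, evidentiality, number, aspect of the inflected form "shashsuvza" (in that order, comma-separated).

Segment: shash-si-u-v-za.
voice: -si → reflexive.
evidentiality: -u → assumed.
number: -v → plural.
aspect: -za → imperfective.

reflexive, assumed, plural, imperfective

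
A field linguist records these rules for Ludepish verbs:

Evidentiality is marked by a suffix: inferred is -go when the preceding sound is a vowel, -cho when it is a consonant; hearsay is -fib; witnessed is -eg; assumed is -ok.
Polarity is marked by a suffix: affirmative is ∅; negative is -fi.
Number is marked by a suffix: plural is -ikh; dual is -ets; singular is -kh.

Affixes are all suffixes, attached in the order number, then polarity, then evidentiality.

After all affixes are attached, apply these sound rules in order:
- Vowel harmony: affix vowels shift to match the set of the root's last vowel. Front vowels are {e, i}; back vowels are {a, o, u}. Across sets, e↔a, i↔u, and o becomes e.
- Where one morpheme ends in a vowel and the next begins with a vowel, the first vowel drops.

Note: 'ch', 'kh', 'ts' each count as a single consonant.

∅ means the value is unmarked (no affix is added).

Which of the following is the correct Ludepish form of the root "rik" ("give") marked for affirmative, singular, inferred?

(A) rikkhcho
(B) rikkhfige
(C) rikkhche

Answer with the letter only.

C

Attach number singular -kh → rikkh.
polarity = affirmative: zero marking, form stays rikkh.
Attach evidentiality inferred -cho (after consonant 'kh') → rikkhcho.
Apply vowel harmony: rikkhcho → rikkhche.
Vowel deletion: no change.
So the correct form is rikkhche, option (C).
(B) rikkhfige is wrong: it uses negative instead of affirmative for polarity.
(A) rikkhcho is wrong: it fails to apply the sound rule(s).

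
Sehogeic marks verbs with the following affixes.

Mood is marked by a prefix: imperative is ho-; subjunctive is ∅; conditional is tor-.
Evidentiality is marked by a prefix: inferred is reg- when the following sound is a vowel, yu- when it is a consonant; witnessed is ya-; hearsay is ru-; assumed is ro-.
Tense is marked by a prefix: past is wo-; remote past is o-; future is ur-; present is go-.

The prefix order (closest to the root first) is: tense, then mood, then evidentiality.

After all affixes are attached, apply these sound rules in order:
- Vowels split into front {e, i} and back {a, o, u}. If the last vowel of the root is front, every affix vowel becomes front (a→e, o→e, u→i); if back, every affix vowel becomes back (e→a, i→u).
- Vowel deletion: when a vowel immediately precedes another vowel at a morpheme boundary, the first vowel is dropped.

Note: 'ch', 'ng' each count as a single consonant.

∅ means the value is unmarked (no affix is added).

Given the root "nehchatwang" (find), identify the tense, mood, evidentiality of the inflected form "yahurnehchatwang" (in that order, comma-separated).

future, imperative, witnessed

Segment: ya-ho-ur-nehchatwang.
tense: ur- → future.
mood: ho- → imperative.
evidentiality: ya- → witnessed.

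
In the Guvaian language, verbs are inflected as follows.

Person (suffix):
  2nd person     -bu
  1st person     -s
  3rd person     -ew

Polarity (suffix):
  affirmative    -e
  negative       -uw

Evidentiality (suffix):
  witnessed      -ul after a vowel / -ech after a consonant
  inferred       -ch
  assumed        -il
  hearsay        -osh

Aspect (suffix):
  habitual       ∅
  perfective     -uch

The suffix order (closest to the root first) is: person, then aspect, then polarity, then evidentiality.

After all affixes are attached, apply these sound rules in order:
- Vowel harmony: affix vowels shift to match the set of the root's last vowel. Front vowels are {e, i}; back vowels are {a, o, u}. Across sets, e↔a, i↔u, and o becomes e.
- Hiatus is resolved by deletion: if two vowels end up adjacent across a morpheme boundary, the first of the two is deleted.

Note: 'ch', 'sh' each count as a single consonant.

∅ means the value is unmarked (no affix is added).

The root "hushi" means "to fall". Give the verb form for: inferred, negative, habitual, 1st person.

hushisiwch

Attach person 1st person -s → hushis.
aspect = habitual: zero marking, form stays hushis.
Attach polarity negative -uw → hushisuw.
Attach evidentiality inferred -ch → hushisuwch.
Apply vowel harmony: hushisuwch → hushisiwch.
Vowel deletion: no change.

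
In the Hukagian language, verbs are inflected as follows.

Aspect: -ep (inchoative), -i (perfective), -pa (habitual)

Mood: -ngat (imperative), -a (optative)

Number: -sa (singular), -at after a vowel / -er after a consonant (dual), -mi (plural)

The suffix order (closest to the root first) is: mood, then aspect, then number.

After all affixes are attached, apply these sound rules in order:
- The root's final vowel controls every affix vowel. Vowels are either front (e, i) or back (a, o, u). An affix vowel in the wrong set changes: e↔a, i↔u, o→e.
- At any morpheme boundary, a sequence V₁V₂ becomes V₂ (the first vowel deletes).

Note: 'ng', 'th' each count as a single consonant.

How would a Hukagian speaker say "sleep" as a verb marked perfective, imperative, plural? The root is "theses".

thesesngetimi

Attach mood imperative -ngat → thesesngat.
Attach aspect perfective -i → thesesngati.
Attach number plural -mi → thesesngatimi.
Apply vowel harmony: thesesngatimi → thesesngetimi.
Vowel deletion: no change.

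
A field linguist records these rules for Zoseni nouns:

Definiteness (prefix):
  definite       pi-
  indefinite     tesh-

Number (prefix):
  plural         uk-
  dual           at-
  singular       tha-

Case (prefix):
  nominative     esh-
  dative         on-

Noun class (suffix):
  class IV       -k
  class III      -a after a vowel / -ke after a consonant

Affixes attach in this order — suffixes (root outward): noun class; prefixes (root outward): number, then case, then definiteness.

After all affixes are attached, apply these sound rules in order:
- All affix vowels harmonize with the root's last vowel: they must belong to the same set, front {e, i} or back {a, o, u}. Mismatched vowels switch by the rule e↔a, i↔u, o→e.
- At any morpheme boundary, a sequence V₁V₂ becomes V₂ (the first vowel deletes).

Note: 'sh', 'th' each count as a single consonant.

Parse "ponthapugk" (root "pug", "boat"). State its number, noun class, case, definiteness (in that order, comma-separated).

singular, class IV, dative, definite

Segment: pi-on-tha-pug-k.
number: tha- → singular.
noun class: -k → class IV.
case: on- → dative.
definiteness: pi- → definite.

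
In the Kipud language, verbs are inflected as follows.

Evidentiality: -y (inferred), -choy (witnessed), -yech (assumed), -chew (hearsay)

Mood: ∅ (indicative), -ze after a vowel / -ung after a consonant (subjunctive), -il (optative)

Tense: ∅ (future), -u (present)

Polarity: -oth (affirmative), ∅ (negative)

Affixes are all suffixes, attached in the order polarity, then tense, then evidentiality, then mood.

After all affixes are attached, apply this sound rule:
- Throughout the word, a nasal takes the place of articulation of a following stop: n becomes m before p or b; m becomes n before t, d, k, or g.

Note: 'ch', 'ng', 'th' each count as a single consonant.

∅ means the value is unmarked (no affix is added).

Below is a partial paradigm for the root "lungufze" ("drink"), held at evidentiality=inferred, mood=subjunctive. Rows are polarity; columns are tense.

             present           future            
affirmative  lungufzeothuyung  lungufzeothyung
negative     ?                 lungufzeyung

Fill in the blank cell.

lungufzeuyung

polarity = negative: zero marking, form stays lungufze.
Attach tense present -u → lungufzeu.
Attach evidentiality inferred -y → lungufzeuy.
Attach mood subjunctive -ung (after consonant 'y') → lungufzeuyung.
Nasal assimilation: no change.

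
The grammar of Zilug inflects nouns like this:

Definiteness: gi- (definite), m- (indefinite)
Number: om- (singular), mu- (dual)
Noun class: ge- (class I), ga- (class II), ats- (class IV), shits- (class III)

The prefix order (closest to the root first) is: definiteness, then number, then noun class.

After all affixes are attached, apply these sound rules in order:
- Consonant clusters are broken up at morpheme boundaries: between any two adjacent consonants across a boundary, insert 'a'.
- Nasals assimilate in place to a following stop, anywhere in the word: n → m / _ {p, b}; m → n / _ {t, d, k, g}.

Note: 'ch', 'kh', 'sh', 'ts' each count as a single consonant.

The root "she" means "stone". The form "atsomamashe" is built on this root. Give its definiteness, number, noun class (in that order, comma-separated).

indefinite, singular, class IV

Segment: ats-om-m-she.
definiteness: m- → indefinite.
number: om- → singular.
noun class: ats- → class IV.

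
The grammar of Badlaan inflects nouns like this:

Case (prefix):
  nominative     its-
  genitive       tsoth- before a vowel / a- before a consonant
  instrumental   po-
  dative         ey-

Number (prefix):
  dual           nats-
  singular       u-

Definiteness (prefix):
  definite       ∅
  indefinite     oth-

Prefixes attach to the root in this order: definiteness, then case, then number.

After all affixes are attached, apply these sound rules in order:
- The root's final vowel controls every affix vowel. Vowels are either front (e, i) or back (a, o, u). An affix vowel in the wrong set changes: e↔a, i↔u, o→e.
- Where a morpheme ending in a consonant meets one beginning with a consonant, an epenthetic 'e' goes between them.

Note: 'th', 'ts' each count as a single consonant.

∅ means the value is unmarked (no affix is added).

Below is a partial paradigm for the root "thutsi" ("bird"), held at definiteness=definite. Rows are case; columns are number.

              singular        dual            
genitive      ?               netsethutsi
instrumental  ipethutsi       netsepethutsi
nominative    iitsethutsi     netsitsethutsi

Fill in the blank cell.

iethutsi

definiteness = definite: zero marking, form stays thutsi.
Attach case genitive a- (before consonant 'th') → athutsi.
Attach number singular u- → uathutsi.
Apply vowel harmony: uathutsi → iethutsi.
Epenthesis: no change.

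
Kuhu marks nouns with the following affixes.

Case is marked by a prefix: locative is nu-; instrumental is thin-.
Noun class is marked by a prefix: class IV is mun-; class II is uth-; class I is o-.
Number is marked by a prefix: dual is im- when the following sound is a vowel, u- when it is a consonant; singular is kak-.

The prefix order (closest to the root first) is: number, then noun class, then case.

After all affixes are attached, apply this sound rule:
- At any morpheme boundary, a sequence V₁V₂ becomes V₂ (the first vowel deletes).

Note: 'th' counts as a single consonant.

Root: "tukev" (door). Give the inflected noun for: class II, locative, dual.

Attach number dual u- (before consonant 't') → utukev.
Attach noun class class II uth- → uthutukev.
Attach case locative nu- → nuuthutukev.
Apply vowel deletion: nuuthutukev → nuthutukev.

nuthutukev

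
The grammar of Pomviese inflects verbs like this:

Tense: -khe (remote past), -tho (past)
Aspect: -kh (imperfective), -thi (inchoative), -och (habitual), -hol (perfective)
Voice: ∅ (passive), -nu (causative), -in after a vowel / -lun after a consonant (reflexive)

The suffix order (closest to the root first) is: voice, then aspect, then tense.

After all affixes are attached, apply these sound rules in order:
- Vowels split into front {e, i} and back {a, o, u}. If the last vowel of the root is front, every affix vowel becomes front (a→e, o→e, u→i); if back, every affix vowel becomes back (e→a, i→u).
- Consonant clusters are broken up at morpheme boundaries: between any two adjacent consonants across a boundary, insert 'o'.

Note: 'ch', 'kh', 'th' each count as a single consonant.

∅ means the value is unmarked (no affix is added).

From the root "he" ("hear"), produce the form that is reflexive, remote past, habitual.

Attach voice reflexive -in (after vowel 'e') → hein.
Attach aspect habitual -och → heinoch.
Attach tense remote past -khe → heinochkhe.
Apply vowel harmony: heinochkhe → heinechkhe.
Apply epenthesis: heinechkhe → heinechokhe.

heinechokhe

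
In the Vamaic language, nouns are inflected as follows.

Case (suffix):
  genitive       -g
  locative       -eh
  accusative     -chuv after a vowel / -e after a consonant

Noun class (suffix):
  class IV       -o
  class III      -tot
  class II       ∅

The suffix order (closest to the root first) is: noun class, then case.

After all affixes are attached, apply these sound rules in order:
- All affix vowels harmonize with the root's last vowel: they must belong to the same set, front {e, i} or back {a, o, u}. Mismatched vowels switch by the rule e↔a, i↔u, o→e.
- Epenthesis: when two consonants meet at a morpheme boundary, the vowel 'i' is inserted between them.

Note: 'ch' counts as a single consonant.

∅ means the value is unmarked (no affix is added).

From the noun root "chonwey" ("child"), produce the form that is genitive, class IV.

chonweyeg

Attach noun class class IV -o → chonweyo.
Attach case genitive -g → chonweyog.
Apply vowel harmony: chonweyog → chonweyeg.
Epenthesis: no change.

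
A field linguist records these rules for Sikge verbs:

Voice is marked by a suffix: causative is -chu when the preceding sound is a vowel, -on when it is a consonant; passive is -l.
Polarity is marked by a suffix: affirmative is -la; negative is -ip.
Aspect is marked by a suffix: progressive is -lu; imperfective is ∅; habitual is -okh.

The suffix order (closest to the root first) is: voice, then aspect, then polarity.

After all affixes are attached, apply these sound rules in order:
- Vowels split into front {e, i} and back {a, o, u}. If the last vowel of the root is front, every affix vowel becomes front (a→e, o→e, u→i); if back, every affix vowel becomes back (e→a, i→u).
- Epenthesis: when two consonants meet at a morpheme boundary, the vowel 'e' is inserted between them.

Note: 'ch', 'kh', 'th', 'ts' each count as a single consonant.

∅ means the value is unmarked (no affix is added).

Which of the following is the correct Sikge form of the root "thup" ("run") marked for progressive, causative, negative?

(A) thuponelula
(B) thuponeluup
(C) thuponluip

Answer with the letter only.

B

Attach voice causative -on (after consonant 'p') → thupon.
Attach aspect progressive -lu → thuponlu.
Attach polarity negative -ip → thuponluip.
Apply vowel harmony: thuponluip → thuponluup.
Apply epenthesis: thuponluup → thuponeluup.
So the correct form is thuponeluup, option (B).
(C) thuponluip is wrong: it fails to apply the sound rule(s).
(A) thuponelula is wrong: it uses affirmative instead of negative for polarity.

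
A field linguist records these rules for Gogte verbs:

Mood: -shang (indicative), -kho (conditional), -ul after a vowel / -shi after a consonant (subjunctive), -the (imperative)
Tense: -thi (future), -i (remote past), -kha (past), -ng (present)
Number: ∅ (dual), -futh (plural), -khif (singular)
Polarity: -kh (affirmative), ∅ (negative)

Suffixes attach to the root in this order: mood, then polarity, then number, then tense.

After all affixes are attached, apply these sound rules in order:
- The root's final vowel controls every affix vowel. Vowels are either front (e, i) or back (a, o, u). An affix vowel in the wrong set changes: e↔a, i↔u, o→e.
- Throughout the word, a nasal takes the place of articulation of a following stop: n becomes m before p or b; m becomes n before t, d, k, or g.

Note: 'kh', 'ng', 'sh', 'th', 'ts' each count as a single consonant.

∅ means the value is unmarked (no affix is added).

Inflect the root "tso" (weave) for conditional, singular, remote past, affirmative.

tsokhokhkhufu

Attach mood conditional -kho → tsokho.
Attach polarity affirmative -kh → tsokhokh.
Attach number singular -khif → tsokhokhkhif.
Attach tense remote past -i → tsokhokhkhifi.
Apply vowel harmony: tsokhokhkhifi → tsokhokhkhufu.
Nasal assimilation: no change.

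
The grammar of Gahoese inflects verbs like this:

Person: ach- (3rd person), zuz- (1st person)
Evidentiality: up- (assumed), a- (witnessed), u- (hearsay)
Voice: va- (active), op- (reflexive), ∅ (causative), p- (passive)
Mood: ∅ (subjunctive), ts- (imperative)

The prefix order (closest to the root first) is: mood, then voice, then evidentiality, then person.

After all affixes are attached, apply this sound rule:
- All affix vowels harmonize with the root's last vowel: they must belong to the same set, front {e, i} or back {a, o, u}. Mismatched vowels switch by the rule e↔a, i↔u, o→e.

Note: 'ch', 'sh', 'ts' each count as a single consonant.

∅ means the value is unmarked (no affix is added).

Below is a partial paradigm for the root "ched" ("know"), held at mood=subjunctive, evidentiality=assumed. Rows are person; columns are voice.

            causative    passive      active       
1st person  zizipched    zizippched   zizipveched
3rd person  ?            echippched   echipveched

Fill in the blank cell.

echipched

mood = subjunctive: zero marking, form stays ched.
voice = causative: zero marking, form stays ched.
Attach evidentiality assumed up- → upched.
Attach person 3rd person ach- → achupched.
Apply vowel harmony: achupched → echipched.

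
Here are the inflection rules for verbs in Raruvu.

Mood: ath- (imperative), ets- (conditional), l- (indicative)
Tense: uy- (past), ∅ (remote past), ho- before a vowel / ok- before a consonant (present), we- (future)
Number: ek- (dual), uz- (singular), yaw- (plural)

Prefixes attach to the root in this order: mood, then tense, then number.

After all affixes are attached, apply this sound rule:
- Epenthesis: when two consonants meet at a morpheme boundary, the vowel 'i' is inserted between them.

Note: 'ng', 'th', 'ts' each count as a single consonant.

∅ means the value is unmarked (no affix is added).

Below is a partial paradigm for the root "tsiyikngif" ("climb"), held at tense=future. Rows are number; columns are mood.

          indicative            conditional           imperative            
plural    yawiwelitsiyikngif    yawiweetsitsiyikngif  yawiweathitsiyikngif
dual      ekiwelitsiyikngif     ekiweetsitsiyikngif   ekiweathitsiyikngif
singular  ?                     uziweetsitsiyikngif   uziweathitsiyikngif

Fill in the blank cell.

Attach mood indicative l- → ltsiyikngif.
Attach tense future we- → weltsiyikngif.
Attach number singular uz- → uzweltsiyikngif.
Apply epenthesis: uzweltsiyikngif → uziwelitsiyikngif.

uziwelitsiyikngif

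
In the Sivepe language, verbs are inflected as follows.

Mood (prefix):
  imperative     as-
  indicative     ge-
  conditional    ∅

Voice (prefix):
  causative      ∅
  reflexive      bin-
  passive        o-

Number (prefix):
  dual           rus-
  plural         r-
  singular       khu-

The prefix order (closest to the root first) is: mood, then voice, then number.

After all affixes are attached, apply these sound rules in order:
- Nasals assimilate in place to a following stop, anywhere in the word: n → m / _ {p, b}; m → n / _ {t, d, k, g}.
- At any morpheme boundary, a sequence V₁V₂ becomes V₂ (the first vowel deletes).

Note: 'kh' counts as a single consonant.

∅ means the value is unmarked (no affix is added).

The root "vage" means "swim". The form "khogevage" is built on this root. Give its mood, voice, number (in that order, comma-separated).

Segment: khu-o-ge-vage.
mood: ge- → indicative.
voice: o- → passive.
number: khu- → singular.

indicative, passive, singular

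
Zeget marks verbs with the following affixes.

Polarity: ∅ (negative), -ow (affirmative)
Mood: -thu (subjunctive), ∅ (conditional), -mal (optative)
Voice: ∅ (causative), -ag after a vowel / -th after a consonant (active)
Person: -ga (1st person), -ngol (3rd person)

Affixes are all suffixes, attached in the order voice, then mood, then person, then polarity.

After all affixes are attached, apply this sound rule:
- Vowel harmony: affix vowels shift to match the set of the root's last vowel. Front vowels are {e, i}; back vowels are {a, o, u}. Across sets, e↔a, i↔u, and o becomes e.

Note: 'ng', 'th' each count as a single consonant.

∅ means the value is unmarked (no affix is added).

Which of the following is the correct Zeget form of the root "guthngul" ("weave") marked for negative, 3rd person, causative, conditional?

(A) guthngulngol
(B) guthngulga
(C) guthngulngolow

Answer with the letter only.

voice = causative: zero marking, form stays guthngul.
mood = conditional: zero marking, form stays guthngul.
Attach person 3rd person -ngol → guthngulngol.
polarity = negative: zero marking, form stays guthngulngol.
Vowel harmony: no change.
So the correct form is guthngulngol, option (A).
(B) guthngulga is wrong: it uses 1st person instead of 3rd person for person.
(C) guthngulngolow is wrong: it uses affirmative instead of negative for polarity.

A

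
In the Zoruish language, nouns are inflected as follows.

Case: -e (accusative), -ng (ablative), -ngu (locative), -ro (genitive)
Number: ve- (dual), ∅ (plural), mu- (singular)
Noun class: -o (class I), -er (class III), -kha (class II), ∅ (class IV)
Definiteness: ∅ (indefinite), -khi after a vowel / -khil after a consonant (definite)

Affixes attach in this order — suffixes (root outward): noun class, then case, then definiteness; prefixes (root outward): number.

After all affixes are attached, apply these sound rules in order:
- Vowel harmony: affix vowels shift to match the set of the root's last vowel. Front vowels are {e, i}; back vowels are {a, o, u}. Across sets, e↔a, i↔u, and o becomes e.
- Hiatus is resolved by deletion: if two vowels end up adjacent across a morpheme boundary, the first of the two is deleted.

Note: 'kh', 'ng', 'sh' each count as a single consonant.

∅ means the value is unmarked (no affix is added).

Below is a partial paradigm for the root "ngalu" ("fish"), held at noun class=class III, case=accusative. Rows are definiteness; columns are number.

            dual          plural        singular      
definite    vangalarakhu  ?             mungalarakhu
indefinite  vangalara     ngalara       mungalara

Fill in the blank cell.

ngalarakhu

number = plural: zero marking, form stays ngalu.
Attach noun class class III -er → ngaluer.
Attach case accusative -e → ngaluere.
Attach definiteness definite -khi (after vowel 'e') → ngaluerekhi.
Apply vowel harmony: ngaluerekhi → ngaluarakhu.
Apply vowel deletion: ngaluarakhu → ngalarakhu.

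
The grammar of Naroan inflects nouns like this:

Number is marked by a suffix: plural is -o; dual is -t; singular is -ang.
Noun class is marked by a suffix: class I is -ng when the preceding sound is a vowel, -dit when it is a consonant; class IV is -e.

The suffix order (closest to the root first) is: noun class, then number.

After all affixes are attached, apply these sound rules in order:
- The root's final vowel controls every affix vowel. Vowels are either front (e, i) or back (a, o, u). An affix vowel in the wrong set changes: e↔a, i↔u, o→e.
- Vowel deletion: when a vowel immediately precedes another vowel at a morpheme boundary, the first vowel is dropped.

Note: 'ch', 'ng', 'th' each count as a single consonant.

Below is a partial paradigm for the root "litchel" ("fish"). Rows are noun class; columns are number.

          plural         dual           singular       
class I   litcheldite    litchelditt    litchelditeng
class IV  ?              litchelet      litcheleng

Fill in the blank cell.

Attach noun class class IV -e → litchele.
Attach number plural -o → litcheleo.
Apply vowel harmony: litcheleo → litchelee.
Apply vowel deletion: litchelee → litchele.

litchele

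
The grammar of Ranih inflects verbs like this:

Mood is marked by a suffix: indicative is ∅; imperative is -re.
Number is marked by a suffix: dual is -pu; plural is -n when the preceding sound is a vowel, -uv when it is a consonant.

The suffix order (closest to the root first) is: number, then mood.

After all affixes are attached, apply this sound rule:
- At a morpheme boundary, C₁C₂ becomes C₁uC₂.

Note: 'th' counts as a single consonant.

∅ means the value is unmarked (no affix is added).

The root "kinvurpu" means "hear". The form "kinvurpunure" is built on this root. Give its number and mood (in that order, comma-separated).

plural, imperative

Segment: kinvurpu-n-re.
number: -n/uv → plural.
mood: -re → imperative.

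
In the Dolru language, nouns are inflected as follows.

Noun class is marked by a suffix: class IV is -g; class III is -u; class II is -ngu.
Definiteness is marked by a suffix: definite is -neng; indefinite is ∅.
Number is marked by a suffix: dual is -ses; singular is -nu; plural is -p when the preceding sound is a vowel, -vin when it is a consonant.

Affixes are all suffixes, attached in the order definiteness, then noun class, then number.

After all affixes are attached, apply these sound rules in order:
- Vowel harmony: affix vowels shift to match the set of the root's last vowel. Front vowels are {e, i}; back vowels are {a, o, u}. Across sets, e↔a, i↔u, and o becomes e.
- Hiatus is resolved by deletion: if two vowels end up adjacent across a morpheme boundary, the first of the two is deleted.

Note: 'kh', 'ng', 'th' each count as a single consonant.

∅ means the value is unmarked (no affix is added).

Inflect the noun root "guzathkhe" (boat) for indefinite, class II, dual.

definiteness = indefinite: zero marking, form stays guzathkhe.
Attach noun class class II -ngu → guzathkhengu.
Attach number dual -ses → guzathkhenguses.
Apply vowel harmony: guzathkhenguses → guzathkhengises.
Vowel deletion: no change.

guzathkhengises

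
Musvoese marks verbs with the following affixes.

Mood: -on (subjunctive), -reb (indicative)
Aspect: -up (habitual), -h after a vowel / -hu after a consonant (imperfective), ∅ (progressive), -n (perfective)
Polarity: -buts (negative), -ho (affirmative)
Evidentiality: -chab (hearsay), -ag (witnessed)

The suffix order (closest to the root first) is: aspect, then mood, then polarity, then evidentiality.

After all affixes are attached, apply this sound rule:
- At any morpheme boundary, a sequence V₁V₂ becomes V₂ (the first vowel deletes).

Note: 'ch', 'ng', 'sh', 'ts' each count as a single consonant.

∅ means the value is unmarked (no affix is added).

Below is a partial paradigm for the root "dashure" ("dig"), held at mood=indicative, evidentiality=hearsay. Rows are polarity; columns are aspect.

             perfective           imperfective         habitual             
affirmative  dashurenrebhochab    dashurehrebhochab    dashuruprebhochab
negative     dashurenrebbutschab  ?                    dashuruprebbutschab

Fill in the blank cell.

Attach aspect imperfective -h (after vowel 'e') → dashureh.
Attach mood indicative -reb → dashurehreb.
Attach polarity negative -buts → dashurehrebbuts.
Attach evidentiality hearsay -chab → dashurehrebbutschab.
Vowel deletion: no change.

dashurehrebbutschab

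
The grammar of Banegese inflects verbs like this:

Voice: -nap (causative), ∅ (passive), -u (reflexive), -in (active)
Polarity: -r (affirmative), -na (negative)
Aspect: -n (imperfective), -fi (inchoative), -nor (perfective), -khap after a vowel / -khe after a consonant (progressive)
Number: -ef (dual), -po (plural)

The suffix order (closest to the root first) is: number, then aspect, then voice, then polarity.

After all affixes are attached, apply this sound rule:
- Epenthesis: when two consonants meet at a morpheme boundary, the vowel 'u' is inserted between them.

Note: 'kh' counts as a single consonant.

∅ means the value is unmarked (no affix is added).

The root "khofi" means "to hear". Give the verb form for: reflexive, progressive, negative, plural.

Attach number plural -po → khofipo.
Attach aspect progressive -khap (after vowel 'o') → khofipokhap.
Attach voice reflexive -u → khofipokhapu.
Attach polarity negative -na → khofipokhapuna.
Epenthesis: no change.

khofipokhapuna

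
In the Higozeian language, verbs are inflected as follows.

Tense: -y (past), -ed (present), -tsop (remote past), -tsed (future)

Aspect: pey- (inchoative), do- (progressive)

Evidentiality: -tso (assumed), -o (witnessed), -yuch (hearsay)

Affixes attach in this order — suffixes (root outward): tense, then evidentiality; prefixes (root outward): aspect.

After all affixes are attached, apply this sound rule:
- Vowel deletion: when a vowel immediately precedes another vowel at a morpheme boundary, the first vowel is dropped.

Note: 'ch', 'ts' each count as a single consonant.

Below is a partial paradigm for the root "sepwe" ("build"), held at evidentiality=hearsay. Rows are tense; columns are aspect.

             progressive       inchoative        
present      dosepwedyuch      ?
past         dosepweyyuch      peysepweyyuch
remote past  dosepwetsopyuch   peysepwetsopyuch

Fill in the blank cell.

peysepwedyuch

Attach tense present -ed → sepweed.
Attach aspect inchoative pey- → peysepweed.
Attach evidentiality hearsay -yuch → peysepweedyuch.
Apply vowel deletion: peysepweedyuch → peysepwedyuch.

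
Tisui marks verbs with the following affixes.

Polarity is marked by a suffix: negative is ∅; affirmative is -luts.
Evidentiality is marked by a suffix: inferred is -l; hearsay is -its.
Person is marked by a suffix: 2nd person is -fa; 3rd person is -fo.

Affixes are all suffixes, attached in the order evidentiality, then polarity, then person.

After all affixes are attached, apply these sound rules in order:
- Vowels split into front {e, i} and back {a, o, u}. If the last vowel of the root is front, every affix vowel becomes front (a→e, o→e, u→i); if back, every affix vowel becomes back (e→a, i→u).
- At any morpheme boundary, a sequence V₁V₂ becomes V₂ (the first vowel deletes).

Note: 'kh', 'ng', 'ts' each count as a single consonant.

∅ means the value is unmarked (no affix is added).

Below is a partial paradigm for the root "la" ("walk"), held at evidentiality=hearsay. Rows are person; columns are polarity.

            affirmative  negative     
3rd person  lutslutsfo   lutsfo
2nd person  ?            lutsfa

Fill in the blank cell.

Attach evidentiality hearsay -its → laits.
Attach polarity affirmative -luts → laitsluts.
Attach person 2nd person -fa → laitslutsfa.
Apply vowel harmony: laitslutsfa → lautslutsfa.
Apply vowel deletion: lautslutsfa → lutslutsfa.

lutslutsfa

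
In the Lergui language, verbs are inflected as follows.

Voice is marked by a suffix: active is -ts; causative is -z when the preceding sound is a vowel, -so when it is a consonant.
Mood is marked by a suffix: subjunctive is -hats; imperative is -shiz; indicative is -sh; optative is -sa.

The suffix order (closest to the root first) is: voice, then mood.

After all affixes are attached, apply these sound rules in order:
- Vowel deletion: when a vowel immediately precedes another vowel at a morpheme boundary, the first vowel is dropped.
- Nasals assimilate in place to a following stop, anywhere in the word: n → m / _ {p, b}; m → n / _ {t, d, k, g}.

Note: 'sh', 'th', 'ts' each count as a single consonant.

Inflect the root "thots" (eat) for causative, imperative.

Attach voice causative -so (after consonant 'ts') → thotsso.
Attach mood imperative -shiz → thotssoshiz.
Vowel deletion: no change.
Nasal assimilation: no change.

thotssoshiz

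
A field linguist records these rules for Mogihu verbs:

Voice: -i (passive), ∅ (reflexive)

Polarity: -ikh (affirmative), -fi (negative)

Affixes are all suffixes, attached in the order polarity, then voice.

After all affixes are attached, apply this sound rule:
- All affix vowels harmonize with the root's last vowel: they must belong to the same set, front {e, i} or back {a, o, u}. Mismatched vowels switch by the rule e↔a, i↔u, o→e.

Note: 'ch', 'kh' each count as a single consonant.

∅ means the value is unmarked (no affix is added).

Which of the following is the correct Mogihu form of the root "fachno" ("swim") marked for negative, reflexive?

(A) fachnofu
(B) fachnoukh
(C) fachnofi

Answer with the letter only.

A

Attach polarity negative -fi → fachnofi.
voice = reflexive: zero marking, form stays fachnofi.
Apply vowel harmony: fachnofi → fachnofu.
So the correct form is fachnofu, option (A).
(C) fachnofi is wrong: it fails to apply the sound rule(s).
(B) fachnoukh is wrong: it uses affirmative instead of negative for polarity.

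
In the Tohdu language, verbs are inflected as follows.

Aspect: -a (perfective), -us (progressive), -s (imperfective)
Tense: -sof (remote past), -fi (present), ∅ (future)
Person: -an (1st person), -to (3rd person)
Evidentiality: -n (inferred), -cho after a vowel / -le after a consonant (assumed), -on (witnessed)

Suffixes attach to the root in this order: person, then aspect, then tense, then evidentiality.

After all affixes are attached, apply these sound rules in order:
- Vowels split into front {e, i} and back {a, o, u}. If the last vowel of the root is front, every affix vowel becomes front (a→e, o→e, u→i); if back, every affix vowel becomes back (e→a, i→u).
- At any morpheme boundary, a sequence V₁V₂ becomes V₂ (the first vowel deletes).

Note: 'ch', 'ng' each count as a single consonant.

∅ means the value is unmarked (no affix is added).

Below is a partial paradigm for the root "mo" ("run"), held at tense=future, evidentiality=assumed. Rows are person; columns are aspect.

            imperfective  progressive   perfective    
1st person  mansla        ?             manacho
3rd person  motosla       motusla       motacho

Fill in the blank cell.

manusla

Attach person 1st person -an → moan.
Attach aspect progressive -us → moanus.
tense = future: zero marking, form stays moanus.
Attach evidentiality assumed -le (after consonant 's') → moanusle.
Apply vowel harmony: moanusle → moanusla.
Apply vowel deletion: moanusla → manusla.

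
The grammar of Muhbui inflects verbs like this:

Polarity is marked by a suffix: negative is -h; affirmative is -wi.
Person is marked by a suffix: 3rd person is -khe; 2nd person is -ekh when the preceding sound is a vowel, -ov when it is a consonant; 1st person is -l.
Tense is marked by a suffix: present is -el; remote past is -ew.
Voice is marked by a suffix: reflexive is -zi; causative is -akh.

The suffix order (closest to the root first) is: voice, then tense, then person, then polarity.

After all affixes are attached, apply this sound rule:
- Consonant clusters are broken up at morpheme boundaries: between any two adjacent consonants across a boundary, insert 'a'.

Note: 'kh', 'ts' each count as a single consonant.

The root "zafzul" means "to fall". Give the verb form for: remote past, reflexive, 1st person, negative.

zafzulaziewalah

Attach voice reflexive -zi → zafzulzi.
Attach tense remote past -ew → zafzulziew.
Attach person 1st person -l → zafzulziewl.
Attach polarity negative -h → zafzulziewlh.
Apply epenthesis: zafzulziewlh → zafzulaziewalah.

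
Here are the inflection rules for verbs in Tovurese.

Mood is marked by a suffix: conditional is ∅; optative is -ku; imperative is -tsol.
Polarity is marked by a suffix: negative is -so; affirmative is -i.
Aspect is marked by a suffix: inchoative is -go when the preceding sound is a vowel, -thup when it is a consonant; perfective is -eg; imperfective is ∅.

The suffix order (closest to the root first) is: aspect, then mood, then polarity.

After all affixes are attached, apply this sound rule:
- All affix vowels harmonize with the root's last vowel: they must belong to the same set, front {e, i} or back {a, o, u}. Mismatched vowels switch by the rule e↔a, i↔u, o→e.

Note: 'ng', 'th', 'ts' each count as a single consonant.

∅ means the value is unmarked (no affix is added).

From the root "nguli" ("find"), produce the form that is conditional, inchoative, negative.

Attach aspect inchoative -go (after vowel 'i') → nguligo.
mood = conditional: zero marking, form stays nguligo.
Attach polarity negative -so → nguligoso.
Apply vowel harmony: nguligoso → nguligese.

nguligese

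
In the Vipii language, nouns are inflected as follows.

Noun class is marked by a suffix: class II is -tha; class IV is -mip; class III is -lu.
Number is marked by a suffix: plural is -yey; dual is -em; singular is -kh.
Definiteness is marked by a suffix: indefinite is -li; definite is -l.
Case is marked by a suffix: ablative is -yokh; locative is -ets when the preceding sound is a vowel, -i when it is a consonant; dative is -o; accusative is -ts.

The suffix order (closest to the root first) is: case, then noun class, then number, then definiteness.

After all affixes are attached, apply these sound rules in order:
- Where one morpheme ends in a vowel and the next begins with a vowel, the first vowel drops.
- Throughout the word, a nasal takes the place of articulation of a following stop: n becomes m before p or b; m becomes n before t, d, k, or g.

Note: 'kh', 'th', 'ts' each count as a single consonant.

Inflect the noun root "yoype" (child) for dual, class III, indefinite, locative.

yoypetslemli

Attach case locative -ets (after vowel 'e') → yoypeets.
Attach noun class class III -lu → yoypeetslu.
Attach number dual -em → yoypeetsluem.
Attach definiteness indefinite -li → yoypeetsluemli.
Apply vowel deletion: yoypeetsluemli → yoypetslemli.
Nasal assimilation: no change.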